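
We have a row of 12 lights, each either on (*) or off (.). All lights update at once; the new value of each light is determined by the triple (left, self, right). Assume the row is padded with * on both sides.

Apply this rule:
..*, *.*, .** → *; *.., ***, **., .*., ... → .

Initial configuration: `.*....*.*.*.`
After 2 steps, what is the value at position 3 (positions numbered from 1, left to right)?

.

*....*.*.*.*
....*.*.*.**
position 3 holds .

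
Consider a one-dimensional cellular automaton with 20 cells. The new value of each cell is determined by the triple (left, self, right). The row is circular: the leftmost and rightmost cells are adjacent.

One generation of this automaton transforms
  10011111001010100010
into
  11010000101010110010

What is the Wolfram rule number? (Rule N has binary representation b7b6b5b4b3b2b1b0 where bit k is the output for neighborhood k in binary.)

28

position 4: 111 → 0  (bit 7 = 0)
position 7: 110 → 0  (bit 6 = 0)
position 11: 101 → 0  (bit 5 = 0)
position 1: 100 → 1  (bit 4 = 1)
position 3: 011 → 1  (bit 3 = 1)
position 0: 010 → 1  (bit 2 = 1)
position 2: 001 → 0  (bit 1 = 0)
position 16: 000 → 0  (bit 0 = 0)
bits b7..b0 = 00011100 = 28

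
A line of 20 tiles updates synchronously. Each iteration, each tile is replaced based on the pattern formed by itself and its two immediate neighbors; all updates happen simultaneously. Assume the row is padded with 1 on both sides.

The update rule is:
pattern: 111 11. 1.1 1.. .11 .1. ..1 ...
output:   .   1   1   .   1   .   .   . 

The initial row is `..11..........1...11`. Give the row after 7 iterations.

iteration 1: ..11..............1.
iteration 2: ..11...............1
iteration 3: ..11...............1  (fixed point — unchanged through iteration 7)

..11...............1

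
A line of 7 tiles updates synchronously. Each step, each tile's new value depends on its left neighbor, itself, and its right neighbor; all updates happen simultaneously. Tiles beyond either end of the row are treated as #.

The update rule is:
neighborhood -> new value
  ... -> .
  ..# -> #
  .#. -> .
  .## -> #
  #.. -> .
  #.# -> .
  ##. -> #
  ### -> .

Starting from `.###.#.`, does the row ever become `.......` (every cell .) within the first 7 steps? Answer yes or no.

no

.#.#...
......#
.....##
....##.
...###.
..##.#.
.###...
step 7 is .###..., still not uniform .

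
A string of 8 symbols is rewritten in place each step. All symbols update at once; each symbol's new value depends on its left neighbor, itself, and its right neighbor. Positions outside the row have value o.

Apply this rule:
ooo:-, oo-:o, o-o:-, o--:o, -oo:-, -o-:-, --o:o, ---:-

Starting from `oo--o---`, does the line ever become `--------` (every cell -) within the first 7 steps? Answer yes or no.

-ooo-o-o
---o----
o-o-o--o
o----oo-
oo--o-o-
-ooo----
---oo--o
step 7 is ---oo--o, still not uniform -

no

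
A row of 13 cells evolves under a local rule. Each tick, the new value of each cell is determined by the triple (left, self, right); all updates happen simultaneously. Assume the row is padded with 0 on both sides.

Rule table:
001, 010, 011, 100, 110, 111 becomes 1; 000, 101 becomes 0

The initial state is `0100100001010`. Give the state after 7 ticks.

1111111111011

tick 1: 1111110011011
tick 2: 1111111111011
tick 3: 1111111111011  (fixed point — unchanged through tick 7)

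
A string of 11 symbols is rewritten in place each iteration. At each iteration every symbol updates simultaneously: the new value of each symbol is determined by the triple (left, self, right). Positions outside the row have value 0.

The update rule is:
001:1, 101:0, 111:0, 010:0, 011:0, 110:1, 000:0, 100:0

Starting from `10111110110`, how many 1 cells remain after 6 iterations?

00000010010
00000100100
00001001000
00010010000
00100100000
01001000000
count of 1: 2

2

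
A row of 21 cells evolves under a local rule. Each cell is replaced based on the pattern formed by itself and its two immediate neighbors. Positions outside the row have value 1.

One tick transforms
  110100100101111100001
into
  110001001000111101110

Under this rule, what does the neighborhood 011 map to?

0

At position 11 the neighborhood is 011; the next row has 0 there.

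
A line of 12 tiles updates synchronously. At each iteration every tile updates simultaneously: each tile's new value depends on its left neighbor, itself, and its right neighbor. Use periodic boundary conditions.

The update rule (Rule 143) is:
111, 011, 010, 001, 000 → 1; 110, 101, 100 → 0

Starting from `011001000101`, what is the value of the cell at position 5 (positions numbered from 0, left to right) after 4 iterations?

010011011101
010110011001
010100110011
010101100110
position 5 holds 1

1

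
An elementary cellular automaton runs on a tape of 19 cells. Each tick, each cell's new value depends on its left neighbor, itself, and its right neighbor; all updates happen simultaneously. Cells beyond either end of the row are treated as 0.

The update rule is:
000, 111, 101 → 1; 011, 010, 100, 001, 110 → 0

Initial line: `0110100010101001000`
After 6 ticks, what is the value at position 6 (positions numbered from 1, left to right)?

0001001001010000011
1100000000100111000
0001111110000010011
1100111100111000000
0000011000010011111
1111000011000001110
position 6 holds 0

0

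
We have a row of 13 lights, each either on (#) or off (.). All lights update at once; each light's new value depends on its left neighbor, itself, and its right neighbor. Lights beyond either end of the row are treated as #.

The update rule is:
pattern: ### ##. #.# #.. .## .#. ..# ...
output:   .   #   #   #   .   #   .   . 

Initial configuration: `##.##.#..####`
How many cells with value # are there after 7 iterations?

.##.####.....
#.##...##....
##.##...##...
.##.##...##..
#.##.##...##.
##.##.##...##
.##.##.##....
count of #: 6

6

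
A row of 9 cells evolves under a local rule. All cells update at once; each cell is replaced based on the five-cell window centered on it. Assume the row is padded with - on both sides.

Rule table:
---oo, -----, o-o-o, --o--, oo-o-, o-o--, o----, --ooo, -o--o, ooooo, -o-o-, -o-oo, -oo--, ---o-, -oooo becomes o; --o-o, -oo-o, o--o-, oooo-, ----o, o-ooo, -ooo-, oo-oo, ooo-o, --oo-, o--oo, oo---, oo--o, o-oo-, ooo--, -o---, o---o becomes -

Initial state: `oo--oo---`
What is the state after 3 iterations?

-o---o-oo
oo--o-o-o
-o---oooo

-o---oooo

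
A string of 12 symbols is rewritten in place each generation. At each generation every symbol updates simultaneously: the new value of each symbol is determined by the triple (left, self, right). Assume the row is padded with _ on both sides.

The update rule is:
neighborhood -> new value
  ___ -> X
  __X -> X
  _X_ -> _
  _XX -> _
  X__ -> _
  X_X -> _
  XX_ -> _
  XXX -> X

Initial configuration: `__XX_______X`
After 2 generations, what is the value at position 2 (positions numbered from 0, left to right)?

generation 1: XX___XXXXXX_
generation 2: ___XX_XXXX__
position 2 holds _

_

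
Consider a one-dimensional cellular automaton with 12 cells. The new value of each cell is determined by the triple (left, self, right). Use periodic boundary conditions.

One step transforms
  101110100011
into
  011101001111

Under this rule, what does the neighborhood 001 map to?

At position 9 the neighborhood is 001; the next row has 1 there.

1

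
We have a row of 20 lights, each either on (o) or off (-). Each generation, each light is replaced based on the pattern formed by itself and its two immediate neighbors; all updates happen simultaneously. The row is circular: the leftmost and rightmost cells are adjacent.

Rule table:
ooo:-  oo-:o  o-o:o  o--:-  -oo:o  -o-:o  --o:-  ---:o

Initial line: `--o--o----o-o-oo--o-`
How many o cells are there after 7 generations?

generation 1: o-o--o-oo-oooooo--o-
generation 2: ooo--oooooo----o--oo
generation 3: --o--o----o-oo-o--o-
generation 4: o-o--o-oo-oooooo--o-  (repeats generation 1; period 3)
generation 7: o-o--o-oo-oooooo--o-
count of o: 12

12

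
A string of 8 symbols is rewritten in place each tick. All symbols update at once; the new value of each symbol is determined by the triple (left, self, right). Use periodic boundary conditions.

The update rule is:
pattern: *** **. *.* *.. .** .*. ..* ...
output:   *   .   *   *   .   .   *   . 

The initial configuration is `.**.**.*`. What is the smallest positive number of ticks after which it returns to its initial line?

*..*..*.
.**.**.*

2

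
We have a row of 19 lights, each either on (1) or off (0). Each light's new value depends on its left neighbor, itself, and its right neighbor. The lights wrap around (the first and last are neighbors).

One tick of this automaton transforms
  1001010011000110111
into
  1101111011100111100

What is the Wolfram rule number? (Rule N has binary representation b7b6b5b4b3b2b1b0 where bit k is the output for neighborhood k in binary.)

124

position 17: 111 → 0  (bit 7 = 0)
position 0: 110 → 1  (bit 6 = 1)
position 4: 101 → 1  (bit 5 = 1)
position 1: 100 → 1  (bit 4 = 1)
position 8: 011 → 1  (bit 3 = 1)
position 3: 010 → 1  (bit 2 = 1)
position 2: 001 → 0  (bit 1 = 0)
position 11: 000 → 0  (bit 0 = 0)
bits b7..b0 = 01111100 = 124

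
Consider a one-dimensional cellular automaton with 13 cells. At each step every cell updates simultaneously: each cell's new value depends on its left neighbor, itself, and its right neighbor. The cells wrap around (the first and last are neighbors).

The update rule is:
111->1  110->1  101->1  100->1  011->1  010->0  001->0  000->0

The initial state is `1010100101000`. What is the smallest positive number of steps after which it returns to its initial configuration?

13

0101010010100
0010101001010
0001010100101
1000101010010
0100010101001
1010001010100
0101000101010
0010100010101
1001010001010
0100101000101
1010010100010
0101001010001
1010100101000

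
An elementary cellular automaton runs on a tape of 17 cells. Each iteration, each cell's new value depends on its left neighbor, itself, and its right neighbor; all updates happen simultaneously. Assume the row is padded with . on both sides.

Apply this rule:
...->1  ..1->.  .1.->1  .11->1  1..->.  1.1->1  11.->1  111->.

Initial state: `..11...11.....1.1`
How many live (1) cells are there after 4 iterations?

13

1.11.1.11.111.111
11111111111.111.1
1.........111.111
1.1111111.1.111.1
count of 1: 13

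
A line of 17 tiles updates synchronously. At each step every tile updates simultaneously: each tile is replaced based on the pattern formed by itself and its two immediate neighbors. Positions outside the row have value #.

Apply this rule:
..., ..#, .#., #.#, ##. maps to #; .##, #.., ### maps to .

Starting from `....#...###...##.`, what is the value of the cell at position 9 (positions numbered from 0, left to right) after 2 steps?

#

step 1: .####.##..#.##.##
step 2: #...##.#.###.##..
position 9 holds #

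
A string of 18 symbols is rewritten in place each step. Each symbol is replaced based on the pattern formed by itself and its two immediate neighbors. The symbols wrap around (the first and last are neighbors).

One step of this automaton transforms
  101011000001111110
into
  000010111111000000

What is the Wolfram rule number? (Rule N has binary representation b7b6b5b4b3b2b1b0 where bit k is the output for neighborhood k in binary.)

position 12: 111 → 0  (bit 7 = 0)
position 5: 110 → 0  (bit 6 = 0)
position 1: 101 → 0  (bit 5 = 0)
position 6: 100 → 1  (bit 4 = 1)
position 4: 011 → 1  (bit 3 = 1)
position 0: 010 → 0  (bit 2 = 0)
position 10: 001 → 1  (bit 1 = 1)
position 7: 000 → 1  (bit 0 = 1)
bits b7..b0 = 00011011 = 27

27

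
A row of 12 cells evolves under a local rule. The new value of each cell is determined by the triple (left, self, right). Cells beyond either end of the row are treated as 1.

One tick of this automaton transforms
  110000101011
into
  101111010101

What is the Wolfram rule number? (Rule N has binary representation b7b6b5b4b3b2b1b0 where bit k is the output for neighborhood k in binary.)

position 0: 111 → 1  (bit 7 = 1)
position 1: 110 → 0  (bit 6 = 0)
position 7: 101 → 1  (bit 5 = 1)
position 2: 100 → 1  (bit 4 = 1)
position 10: 011 → 0  (bit 3 = 0)
position 6: 010 → 0  (bit 2 = 0)
position 5: 001 → 1  (bit 1 = 1)
position 3: 000 → 1  (bit 0 = 1)
bits b7..b0 = 10110011 = 179

179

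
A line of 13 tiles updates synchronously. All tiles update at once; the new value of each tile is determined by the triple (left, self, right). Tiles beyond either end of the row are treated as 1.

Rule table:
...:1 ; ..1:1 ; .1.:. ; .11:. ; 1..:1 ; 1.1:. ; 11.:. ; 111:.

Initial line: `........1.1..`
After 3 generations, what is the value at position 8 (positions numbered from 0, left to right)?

.

11111111...11
........111..
11111111...11
position 8 holds .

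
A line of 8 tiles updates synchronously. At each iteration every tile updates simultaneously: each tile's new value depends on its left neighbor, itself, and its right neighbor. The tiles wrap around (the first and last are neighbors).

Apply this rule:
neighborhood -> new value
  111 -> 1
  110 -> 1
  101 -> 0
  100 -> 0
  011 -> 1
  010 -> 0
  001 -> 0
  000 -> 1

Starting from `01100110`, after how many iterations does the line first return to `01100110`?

1

iteration 1: 01100110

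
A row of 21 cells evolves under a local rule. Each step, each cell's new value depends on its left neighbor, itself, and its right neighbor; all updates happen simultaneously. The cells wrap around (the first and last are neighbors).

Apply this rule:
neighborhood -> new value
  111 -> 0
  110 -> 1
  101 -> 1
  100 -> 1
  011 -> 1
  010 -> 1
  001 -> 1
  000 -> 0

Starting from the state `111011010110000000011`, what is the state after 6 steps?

111001111000011000011

001111111111000000110
011000000001100001111
111100000011110011001
000110000110011111111
101111001111110000001
111001111000011000011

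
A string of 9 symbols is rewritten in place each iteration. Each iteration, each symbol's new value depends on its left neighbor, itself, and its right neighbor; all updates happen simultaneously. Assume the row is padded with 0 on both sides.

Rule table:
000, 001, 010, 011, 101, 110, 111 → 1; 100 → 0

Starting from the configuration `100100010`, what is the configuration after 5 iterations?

101101110
111111110
111111110  (fixed point — unchanged through iteration 5)

111111110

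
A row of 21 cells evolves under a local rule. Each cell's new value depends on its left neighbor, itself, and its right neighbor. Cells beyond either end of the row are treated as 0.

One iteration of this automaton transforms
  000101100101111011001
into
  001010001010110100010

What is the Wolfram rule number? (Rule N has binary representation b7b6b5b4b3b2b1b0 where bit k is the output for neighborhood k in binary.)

position 12: 111 → 1  (bit 7 = 1)
position 6: 110 → 0  (bit 6 = 0)
position 4: 101 → 1  (bit 5 = 1)
position 7: 100 → 0  (bit 4 = 0)
position 5: 011 → 0  (bit 3 = 0)
position 3: 010 → 0  (bit 2 = 0)
position 2: 001 → 1  (bit 1 = 1)
position 0: 000 → 0  (bit 0 = 0)
bits b7..b0 = 10100010 = 162

162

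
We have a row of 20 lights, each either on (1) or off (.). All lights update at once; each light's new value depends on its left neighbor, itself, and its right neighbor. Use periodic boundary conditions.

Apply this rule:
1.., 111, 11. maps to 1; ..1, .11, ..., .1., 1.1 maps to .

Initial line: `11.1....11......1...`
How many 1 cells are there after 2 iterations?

iteration 1: .1..1....11......1..
iteration 2: ..1..1....11......1.
count of 1: 5

5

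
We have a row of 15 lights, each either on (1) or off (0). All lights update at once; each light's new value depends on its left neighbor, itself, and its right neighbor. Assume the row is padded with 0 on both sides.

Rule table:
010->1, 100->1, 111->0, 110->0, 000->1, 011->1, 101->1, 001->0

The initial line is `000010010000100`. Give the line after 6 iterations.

111011011110111
100110110001100
110101101101011
101111011011110
111000110110001
100110101101101

100110101101101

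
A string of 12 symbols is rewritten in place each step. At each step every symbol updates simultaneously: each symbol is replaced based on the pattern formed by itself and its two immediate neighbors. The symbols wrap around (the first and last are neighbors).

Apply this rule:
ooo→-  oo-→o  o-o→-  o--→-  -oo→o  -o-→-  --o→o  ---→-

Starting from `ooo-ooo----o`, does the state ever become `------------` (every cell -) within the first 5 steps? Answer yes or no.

no

--o-o-o---oo
-o-------ooo
--------oo-o
-------ooo--
------oo-o--
step 5 is ------oo-o--, still not uniform -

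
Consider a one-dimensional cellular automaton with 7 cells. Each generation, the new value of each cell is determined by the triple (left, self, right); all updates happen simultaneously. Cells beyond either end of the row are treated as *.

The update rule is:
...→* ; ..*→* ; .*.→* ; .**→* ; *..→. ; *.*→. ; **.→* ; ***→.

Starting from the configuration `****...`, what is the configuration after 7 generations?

.*.*.*.

generation 1: ...*.**
generation 2: .***.*.
generation 3: .*.*.*.
generation 4: .*.*.*.  (fixed point — unchanged through generation 7)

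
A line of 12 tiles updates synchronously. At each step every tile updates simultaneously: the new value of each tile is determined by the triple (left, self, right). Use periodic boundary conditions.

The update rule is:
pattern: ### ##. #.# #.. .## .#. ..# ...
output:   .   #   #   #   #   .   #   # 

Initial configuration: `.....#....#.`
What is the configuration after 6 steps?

....###..###

#####.####.#
....###..###
#####.####.#  (repeats step 1; period 2)
step 6: ....###..###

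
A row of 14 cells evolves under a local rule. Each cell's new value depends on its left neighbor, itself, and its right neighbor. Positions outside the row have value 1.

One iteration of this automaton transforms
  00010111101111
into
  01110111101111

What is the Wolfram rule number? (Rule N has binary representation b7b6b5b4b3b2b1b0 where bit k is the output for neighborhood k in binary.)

207

position 6: 111 → 1  (bit 7 = 1)
position 8: 110 → 1  (bit 6 = 1)
position 4: 101 → 0  (bit 5 = 0)
position 0: 100 → 0  (bit 4 = 0)
position 5: 011 → 1  (bit 3 = 1)
position 3: 010 → 1  (bit 2 = 1)
position 2: 001 → 1  (bit 1 = 1)
position 1: 000 → 1  (bit 0 = 1)
bits b7..b0 = 11001111 = 207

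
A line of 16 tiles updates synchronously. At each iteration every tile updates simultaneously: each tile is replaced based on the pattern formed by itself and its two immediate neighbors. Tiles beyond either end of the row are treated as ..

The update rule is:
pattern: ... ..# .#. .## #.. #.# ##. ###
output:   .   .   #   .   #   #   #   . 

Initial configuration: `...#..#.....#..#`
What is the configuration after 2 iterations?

...##.##....##.#
....##.##....###

....##.##....###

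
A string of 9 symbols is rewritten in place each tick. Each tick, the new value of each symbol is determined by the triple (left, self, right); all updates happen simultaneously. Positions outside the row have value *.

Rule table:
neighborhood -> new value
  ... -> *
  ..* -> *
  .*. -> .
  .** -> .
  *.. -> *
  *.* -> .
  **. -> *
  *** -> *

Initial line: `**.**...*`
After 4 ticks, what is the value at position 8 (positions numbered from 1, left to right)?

*

tick 1: **..****.
tick 2: ****.***.
tick 3: ****..**.
tick 4: ******.*.
position 8 holds *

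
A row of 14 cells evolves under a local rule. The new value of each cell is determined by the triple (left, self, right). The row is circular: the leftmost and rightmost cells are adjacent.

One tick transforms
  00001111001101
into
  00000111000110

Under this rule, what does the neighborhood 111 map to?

At position 5 the neighborhood is 111; the next row has 1 there.

1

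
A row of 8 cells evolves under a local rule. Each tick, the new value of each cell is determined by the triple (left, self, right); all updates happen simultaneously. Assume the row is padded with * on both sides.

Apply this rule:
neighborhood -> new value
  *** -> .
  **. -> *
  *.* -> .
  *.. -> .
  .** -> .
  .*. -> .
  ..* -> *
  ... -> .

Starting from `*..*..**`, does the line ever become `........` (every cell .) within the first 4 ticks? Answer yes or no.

no

*.*..*..
*...*..*
*..*..*.
*.*..*..
tick 4 is *.*..*.., still not uniform .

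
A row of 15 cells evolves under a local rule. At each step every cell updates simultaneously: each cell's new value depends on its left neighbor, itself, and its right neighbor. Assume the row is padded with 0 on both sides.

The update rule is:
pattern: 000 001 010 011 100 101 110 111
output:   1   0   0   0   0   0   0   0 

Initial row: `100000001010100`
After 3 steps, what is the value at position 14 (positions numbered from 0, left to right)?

1

step 1: 001111100000001
step 2: 100000001111100
step 3: 001111100000001
position 14 holds 1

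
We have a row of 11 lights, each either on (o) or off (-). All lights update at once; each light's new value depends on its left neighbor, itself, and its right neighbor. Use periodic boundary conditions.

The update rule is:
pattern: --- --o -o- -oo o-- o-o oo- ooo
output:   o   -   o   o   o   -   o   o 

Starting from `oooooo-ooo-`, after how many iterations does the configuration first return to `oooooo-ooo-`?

iteration 1: oooooo-ooo-

1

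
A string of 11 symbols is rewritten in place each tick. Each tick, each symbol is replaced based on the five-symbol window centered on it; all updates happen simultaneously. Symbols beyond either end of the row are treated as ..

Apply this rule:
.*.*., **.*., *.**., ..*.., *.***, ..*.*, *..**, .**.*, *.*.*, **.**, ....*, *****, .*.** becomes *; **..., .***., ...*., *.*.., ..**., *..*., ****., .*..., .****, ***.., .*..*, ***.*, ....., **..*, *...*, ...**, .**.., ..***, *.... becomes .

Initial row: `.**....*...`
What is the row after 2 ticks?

tick 1: .....*.*...
tick 2: ...*.**....

...*.**....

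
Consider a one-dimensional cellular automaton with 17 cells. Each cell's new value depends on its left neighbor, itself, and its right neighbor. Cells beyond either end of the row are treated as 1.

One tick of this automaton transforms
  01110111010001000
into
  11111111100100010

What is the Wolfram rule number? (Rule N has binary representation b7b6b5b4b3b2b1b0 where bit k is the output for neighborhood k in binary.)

position 2: 111 → 1  (bit 7 = 1)
position 3: 110 → 1  (bit 6 = 1)
position 0: 101 → 1  (bit 5 = 1)
position 10: 100 → 0  (bit 4 = 0)
position 1: 011 → 1  (bit 3 = 1)
position 9: 010 → 0  (bit 2 = 0)
position 12: 001 → 0  (bit 1 = 0)
position 11: 000 → 1  (bit 0 = 1)
bits b7..b0 = 11101001 = 233

233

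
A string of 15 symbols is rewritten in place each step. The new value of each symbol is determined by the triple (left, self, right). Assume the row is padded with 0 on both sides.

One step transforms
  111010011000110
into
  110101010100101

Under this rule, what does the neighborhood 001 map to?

0

At position 6 the neighborhood is 001; the next row has 0 there.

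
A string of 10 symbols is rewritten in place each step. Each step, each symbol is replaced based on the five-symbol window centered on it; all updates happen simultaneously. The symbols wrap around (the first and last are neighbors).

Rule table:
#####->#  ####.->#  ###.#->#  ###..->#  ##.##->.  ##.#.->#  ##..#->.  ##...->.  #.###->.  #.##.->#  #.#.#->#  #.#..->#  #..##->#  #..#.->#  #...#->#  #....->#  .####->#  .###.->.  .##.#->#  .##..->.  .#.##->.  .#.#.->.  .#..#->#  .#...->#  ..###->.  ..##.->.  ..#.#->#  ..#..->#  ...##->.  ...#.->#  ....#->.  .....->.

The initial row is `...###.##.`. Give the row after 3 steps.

###.##..##

#....#.#..
###.##.###
###.##..##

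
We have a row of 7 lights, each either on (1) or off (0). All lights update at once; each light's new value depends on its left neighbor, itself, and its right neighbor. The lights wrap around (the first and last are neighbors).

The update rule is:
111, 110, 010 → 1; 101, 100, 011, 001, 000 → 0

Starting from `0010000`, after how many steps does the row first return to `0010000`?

1

step 1: 0010000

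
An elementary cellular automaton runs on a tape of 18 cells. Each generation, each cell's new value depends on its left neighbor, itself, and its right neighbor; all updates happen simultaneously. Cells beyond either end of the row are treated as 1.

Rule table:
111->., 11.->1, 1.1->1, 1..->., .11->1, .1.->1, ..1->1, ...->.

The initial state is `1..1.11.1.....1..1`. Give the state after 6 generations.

..1.11111.11111...

1.1111111....11.11
111.....1...11111.
..1....11..11...11
.11...111.111..11.
111..11.111.1.1111
..1.11111.11111...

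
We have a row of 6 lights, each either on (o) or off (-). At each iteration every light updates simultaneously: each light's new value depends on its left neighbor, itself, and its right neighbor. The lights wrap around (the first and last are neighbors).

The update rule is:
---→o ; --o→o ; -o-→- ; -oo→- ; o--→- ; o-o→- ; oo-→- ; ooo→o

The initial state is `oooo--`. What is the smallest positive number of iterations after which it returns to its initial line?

iteration 1: -oo--o
iteration 2: ----o-
iteration 3: oooo--

3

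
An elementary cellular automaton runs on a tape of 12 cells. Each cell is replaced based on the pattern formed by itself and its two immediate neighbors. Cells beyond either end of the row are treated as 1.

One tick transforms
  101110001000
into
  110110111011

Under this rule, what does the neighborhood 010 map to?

1

At position 8 the neighborhood is 010; the next row has 1 there.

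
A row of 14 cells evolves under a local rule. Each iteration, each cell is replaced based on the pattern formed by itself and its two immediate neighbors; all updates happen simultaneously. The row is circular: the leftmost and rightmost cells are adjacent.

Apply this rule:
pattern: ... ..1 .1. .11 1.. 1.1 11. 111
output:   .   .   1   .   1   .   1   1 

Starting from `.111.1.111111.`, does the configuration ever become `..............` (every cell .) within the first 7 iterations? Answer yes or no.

no

..11.1..111111
1..1.11..11111
11.1..11..1111
11.11..11..111
11..11..11..11
111..11..11..1
1111..11..11..
iteration 7 is 1111..11..11.., still not uniform .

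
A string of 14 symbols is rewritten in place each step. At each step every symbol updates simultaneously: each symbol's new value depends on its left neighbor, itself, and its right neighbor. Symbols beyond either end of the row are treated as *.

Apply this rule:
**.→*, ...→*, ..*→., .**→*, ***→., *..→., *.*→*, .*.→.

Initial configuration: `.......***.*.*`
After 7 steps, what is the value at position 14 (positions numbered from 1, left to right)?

.

.*****.*.**.**
**...**.*****.
.*.*.****...**
*.*.**..*.*.*.
**.***...*.*.*
.***.*.*..*.**
**.**.*....**.
position 14 holds .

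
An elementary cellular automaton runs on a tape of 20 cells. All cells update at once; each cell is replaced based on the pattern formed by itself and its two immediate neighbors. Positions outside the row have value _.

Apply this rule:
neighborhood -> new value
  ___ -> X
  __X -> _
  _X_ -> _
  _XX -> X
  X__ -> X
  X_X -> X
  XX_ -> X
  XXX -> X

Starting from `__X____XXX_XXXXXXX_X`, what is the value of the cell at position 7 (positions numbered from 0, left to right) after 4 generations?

X

X__XXX_XXXXXXXXXXXX_
_X_XXXXXXXXXXXXXXXXX
__XXXXXXXXXXXXXXXXXX
X_XXXXXXXXXXXXXXXXXX
position 7 holds X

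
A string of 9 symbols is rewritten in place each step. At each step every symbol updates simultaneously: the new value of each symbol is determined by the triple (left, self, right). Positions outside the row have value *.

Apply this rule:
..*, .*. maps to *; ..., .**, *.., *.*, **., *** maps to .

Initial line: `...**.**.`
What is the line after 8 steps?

..**..**.

..*......
.**.....*
.......*.
......**.
.....*...
....**..*
...*...*.
..**..**.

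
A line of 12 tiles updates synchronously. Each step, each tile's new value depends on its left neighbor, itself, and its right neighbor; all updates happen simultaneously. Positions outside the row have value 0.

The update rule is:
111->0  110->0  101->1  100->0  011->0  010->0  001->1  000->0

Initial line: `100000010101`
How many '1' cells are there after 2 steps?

000000101010
000001010100
count of 1: 3

3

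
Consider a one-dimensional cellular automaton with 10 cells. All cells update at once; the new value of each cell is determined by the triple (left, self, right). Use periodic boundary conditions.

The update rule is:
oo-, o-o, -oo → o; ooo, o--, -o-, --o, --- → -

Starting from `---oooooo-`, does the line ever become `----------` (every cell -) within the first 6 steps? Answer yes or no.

---o----o-
----------
all cells are - at step 2

yes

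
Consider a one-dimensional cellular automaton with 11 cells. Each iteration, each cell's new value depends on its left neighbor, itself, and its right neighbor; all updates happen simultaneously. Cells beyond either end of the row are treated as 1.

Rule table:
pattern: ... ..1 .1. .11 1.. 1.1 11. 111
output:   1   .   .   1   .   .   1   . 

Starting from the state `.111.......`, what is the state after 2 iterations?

.....1...1.

.1.1.11111.
.....1...1.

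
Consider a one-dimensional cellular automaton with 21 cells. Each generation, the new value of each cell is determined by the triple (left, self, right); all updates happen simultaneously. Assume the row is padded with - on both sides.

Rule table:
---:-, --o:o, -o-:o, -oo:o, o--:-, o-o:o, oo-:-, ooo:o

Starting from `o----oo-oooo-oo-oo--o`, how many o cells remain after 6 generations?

o---oo-oooo-oo-oo--oo
o--oo-oooo-oo-oo--oo-
o-oo-oooo-oo-oo--oo--
ooo-oooo-oo-oo--oo---
oo-oooo-oo-oo--oo----
o-oooo-oo-oo--oo-----
count of o: 11

11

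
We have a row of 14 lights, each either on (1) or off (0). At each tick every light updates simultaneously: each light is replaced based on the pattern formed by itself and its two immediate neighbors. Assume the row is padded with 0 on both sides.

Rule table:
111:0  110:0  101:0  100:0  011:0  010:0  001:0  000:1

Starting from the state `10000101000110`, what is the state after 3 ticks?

00110000010000

00110000010000
10000111000111
00110000010000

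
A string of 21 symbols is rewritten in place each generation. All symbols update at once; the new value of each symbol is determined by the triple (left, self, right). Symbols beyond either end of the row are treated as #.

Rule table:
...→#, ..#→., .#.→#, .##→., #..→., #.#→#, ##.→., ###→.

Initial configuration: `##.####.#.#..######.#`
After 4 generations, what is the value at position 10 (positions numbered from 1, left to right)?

..#....####........#.
..#.##......######.##
..##...####.......#..
.....#......#####.#..
position 10 holds .

.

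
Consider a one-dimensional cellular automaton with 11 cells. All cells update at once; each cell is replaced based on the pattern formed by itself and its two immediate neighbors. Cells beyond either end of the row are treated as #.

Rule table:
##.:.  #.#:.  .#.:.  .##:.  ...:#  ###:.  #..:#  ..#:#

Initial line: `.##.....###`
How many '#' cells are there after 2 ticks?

6

...#####...
###.....###
count of #: 6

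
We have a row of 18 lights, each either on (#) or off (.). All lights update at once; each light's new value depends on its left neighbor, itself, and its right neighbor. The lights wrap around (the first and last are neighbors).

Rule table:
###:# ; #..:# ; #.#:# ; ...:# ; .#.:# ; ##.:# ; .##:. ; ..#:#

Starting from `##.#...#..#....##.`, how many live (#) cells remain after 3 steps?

16

.##############.##
#.##############.#
##.##############.
count of #: 16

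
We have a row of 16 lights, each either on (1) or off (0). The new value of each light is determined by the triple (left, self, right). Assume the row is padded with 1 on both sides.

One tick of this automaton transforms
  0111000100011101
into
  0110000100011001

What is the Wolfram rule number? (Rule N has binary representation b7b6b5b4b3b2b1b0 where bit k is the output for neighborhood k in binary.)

140

position 2: 111 → 1  (bit 7 = 1)
position 3: 110 → 0  (bit 6 = 0)
position 0: 101 → 0  (bit 5 = 0)
position 4: 100 → 0  (bit 4 = 0)
position 1: 011 → 1  (bit 3 = 1)
position 7: 010 → 1  (bit 2 = 1)
position 6: 001 → 0  (bit 1 = 0)
position 5: 000 → 0  (bit 0 = 0)
bits b7..b0 = 10001100 = 140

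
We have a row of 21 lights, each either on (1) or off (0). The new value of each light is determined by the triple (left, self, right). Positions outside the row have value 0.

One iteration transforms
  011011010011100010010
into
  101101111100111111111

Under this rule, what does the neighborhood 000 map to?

1

At position 14 the neighborhood is 000; the next row has 1 there.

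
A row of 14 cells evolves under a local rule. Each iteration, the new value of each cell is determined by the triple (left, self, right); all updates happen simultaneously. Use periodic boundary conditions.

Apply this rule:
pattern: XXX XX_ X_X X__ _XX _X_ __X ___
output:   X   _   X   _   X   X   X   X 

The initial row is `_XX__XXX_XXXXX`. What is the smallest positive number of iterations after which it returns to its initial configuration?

14

XX__XXX_XXXXX_
X__XXX_XXXXX_X
__XXX_XXXXX_XX
_XXX_XXXXX_XX_
XXX_XXXXX_XX__
XX_XXXXX_XX__X
X_XXXXX_XX__XX
_XXXXX_XX__XXX
XXXXX_XX__XXX_
XXXX_XX__XXX_X
XXX_XX__XXX_XX
XX_XX__XXX_XXX
X_XX__XXX_XXXX
_XX__XXX_XXXXX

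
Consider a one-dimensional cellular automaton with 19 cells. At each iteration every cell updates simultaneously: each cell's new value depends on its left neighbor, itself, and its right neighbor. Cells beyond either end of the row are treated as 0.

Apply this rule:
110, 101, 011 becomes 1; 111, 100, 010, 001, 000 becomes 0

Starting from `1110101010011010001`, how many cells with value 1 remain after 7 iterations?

2

1011010100011100000
0111101000010100000
0100110000001000000
0000110000000000000
0000110000000000000  (fixed point — unchanged through iteration 7)
count of 1: 2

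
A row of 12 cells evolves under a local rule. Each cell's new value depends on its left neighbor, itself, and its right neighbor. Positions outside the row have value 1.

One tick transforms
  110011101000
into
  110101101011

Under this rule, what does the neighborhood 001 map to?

At position 3 the neighborhood is 001; the next row has 1 there.

1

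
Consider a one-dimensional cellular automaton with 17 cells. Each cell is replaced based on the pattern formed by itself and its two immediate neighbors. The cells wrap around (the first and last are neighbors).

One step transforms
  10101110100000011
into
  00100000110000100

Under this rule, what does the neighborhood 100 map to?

1

At position 9 the neighborhood is 100; the next row has 1 there.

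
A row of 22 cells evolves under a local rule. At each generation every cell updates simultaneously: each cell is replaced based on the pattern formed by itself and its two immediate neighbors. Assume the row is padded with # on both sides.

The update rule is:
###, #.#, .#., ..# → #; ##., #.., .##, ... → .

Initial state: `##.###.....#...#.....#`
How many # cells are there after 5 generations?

generation 1: #.#.#.....##..##....#.
generation 2: .####....#...#.....###
generation 3: #.##....##..##....#.##
generation 4: .#.....#...#.....###.#
generation 5: ##....##..##....#.#.#.
count of #: 9

9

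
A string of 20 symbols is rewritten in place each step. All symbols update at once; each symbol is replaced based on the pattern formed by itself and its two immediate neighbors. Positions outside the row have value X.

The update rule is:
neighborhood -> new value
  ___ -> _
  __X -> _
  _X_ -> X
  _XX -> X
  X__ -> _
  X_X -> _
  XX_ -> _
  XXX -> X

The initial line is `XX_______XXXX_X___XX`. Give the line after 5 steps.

_________X____X___XX

step 1: X________XXX__X___XX
step 2: _________XX___X___XX
step 3: _________X____X___XX
step 4: _________X____X___XX  (fixed point — unchanged through step 5)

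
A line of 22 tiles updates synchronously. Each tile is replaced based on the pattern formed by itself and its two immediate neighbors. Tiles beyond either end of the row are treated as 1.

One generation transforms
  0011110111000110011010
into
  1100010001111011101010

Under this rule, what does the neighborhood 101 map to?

0

At position 6 the neighborhood is 101; the next row has 0 there.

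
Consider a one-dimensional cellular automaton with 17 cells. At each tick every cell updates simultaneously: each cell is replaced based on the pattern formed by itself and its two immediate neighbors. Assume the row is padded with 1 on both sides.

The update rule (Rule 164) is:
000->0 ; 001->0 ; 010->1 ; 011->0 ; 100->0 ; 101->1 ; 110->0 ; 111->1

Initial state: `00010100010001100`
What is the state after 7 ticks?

tick 1: 00011100010000000
tick 2: 00001000010000000
tick 3: 00001000010000000  (fixed point — unchanged through tick 7)

00001000010000000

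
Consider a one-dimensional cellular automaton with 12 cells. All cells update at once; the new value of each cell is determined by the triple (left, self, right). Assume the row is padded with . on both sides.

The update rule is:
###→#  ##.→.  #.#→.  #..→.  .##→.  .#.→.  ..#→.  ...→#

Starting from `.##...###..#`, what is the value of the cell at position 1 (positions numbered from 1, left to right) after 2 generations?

#

....#..#....
###......###
position 1 holds #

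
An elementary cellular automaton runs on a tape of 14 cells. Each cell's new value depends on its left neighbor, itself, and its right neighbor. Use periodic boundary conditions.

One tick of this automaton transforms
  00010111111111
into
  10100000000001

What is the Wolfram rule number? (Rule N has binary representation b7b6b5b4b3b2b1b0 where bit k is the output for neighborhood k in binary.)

position 6: 111 → 0  (bit 7 = 0)
position 13: 110 → 1  (bit 6 = 1)
position 4: 101 → 0  (bit 5 = 0)
position 0: 100 → 1  (bit 4 = 1)
position 5: 011 → 0  (bit 3 = 0)
position 3: 010 → 0  (bit 2 = 0)
position 2: 001 → 1  (bit 1 = 1)
position 1: 000 → 0  (bit 0 = 0)
bits b7..b0 = 01010010 = 82

82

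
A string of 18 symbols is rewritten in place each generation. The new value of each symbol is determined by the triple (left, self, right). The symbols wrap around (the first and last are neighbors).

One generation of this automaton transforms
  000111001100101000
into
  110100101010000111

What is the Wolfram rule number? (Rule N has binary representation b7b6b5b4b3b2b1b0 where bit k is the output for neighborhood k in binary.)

position 4: 111 → 0  (bit 7 = 0)
position 5: 110 → 0  (bit 6 = 0)
position 13: 101 → 0  (bit 5 = 0)
position 6: 100 → 1  (bit 4 = 1)
position 3: 011 → 1  (bit 3 = 1)
position 12: 010 → 0  (bit 2 = 0)
position 2: 001 → 0  (bit 1 = 0)
position 0: 000 → 1  (bit 0 = 1)
bits b7..b0 = 00011001 = 25

25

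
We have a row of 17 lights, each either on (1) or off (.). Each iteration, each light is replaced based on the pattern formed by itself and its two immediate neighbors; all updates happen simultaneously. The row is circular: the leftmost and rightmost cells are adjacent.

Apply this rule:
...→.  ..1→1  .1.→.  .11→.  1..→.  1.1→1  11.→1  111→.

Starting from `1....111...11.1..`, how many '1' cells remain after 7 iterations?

6

iteration 1: ....1..1..1.11..1
iteration 2: ...1..1..1.1.1.1.
iteration 3: ..1..1..1.1.1.1..
iteration 4: .1..1..1.1.1.1...
iteration 5: 1..1..1.1.1.1....
iteration 6: ..1..1.1.1.1....1
iteration 7: .1..1.1.1.1....1.
count of 1: 6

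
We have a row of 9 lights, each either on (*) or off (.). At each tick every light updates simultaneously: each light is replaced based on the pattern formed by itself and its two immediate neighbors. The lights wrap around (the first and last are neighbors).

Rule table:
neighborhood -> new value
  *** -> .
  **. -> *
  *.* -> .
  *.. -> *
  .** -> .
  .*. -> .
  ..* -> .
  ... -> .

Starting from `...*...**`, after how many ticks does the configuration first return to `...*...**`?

9

*...*...*
**...*...
.**...*..
..**...*.
...**...*
*...**...
.*...**..
..*...**.
...*...**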